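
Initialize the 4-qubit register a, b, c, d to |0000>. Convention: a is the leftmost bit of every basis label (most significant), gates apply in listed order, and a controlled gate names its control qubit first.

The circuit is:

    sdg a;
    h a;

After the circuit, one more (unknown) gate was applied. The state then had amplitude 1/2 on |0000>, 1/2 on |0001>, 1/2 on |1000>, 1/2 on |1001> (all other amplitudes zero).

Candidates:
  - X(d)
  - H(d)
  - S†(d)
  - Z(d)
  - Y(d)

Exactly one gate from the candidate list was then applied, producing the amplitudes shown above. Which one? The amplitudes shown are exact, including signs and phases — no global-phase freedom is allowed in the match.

It was H(d) that produced the state shown.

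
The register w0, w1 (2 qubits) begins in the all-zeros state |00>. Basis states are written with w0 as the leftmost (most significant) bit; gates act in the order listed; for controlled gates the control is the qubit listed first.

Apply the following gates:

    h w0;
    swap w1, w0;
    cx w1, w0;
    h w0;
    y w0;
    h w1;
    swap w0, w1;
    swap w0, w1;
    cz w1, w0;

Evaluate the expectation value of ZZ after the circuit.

The expectation value of ZZ is -1. Key observation: gates 7-8 undo each other exactly, leaving only the rest of the circuit to track.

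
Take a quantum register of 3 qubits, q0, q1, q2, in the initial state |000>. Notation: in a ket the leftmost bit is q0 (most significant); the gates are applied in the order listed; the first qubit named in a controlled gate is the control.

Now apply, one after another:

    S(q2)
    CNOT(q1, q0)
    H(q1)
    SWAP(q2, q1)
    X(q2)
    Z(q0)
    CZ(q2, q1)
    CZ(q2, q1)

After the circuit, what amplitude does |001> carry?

|001> carries amplitude sqrt(2)/2 in the final state. Key observation: gates 7-8 undo each other exactly, leaving only the rest of the circuit to track.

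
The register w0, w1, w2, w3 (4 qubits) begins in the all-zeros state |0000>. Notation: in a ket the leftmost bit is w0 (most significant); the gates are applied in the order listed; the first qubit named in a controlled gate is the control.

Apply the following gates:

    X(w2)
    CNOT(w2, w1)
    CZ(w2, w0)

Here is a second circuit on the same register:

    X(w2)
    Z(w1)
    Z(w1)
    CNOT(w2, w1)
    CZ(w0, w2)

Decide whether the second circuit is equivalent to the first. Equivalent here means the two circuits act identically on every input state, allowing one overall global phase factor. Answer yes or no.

Yes, they are equivalent — the unitaries differ by at most a global phase.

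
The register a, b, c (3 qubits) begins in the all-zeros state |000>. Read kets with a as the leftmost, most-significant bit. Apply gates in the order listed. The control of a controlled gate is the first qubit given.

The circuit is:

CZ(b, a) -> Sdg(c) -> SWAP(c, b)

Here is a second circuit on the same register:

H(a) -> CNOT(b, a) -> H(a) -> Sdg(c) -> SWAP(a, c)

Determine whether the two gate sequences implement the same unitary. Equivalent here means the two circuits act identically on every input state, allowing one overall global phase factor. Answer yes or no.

No: there is an input state on which the two circuits produce genuinely different outputs (not merely differing by a phase).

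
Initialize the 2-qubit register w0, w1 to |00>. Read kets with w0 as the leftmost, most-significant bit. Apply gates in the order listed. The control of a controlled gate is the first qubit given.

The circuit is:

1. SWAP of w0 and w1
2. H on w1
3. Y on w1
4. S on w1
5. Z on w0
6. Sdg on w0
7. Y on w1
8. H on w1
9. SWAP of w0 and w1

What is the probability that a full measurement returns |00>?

A full measurement returns |00> with probability 1/2.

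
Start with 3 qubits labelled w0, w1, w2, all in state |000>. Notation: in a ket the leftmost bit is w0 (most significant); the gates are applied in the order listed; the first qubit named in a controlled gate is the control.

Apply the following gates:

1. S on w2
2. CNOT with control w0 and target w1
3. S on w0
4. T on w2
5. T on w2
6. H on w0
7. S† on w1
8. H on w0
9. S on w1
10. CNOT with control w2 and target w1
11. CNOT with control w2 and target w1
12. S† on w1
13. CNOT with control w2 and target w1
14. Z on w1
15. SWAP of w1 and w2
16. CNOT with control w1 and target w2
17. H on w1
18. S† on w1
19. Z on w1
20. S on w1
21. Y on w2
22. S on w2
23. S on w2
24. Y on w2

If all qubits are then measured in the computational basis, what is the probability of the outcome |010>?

A full measurement returns |010> with probability 1/2. Key observation: the block from step 9 through step 12 cancels to the identity and can be dropped.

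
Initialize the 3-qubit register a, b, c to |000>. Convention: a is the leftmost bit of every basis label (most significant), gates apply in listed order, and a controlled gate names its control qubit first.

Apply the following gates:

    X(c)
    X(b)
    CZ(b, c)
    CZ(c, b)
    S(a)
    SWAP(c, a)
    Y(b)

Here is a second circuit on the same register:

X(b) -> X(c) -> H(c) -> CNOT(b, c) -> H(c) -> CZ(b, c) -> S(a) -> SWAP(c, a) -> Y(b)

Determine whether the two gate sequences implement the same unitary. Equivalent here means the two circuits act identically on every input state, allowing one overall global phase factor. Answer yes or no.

Yes, they are equivalent — the unitaries differ by at most a global phase.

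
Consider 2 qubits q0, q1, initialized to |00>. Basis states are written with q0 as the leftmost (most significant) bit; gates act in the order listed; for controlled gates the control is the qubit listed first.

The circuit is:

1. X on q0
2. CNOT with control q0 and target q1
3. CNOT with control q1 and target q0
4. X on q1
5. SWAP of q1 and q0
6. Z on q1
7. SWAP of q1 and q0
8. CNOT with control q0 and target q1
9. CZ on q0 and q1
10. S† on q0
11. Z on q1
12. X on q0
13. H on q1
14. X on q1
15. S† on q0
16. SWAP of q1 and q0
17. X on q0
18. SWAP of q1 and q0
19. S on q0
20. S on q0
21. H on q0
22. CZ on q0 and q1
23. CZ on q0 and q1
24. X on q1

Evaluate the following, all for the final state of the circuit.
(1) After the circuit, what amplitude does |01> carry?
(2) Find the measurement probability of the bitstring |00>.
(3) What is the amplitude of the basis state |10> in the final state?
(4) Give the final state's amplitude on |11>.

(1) |01> carries amplitude I/2 in the final state.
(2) The probability of measuring |00> is 1/4.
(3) The final state's coefficient on |10> equals -I/2.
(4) |11> carries amplitude -I/2 in the final state.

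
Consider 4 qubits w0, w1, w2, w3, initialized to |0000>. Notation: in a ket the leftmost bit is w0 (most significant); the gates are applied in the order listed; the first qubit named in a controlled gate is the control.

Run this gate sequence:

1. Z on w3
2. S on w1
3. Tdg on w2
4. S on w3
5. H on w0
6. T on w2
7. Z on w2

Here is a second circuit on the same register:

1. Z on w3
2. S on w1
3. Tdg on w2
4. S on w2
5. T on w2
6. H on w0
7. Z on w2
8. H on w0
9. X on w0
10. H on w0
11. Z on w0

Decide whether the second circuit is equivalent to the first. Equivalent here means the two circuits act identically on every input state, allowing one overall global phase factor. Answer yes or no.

No, they are not equivalent — no single phase factor reconciles the two unitaries.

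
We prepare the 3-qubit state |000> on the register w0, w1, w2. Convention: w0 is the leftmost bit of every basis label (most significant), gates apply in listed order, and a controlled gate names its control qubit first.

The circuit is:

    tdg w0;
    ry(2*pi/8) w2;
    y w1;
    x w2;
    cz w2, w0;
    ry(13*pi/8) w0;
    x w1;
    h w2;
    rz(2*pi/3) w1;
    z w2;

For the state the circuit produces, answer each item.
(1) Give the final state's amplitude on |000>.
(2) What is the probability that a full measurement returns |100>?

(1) The amplitude on |000> is -sqrt(2)*I*sqrt(sqrt(2)/4 + 1/2)*exp(-I*pi/3)*cos(3*pi/16)/2 - sqrt(2)*I*sqrt(1/2 - sqrt(2)/4)*exp(-I*pi/3)*cos(3*pi/16)/2.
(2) A full measurement returns |100> with probability (2 - sqrt(2 - sqrt(2)))*(sqrt(2) + 2)/16.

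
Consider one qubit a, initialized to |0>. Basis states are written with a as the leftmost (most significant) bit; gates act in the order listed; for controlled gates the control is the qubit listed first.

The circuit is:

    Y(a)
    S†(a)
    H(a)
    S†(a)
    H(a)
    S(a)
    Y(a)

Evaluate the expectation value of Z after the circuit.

In the final state, Z has expectation 0.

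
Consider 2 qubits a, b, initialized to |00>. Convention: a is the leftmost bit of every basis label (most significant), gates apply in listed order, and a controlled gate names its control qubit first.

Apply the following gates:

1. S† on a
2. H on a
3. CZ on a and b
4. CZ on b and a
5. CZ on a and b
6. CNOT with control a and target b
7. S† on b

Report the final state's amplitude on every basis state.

The resulting statevector has amplitude sqrt(2)/2 on |00>, 0 on |01>, 0 on |10>, -sqrt(2)*I/2 on |11>.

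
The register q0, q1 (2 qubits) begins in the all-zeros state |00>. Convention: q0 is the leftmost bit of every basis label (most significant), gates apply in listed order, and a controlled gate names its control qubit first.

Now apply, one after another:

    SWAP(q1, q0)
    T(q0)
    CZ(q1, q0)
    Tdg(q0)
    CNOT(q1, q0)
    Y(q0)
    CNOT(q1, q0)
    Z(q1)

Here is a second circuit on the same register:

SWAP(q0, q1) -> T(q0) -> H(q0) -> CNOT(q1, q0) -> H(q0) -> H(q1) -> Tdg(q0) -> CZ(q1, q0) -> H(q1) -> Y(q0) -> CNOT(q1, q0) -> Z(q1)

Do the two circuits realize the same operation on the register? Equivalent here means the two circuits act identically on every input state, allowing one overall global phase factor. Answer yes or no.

No — the two circuits implement different unitaries, even allowing a global phase.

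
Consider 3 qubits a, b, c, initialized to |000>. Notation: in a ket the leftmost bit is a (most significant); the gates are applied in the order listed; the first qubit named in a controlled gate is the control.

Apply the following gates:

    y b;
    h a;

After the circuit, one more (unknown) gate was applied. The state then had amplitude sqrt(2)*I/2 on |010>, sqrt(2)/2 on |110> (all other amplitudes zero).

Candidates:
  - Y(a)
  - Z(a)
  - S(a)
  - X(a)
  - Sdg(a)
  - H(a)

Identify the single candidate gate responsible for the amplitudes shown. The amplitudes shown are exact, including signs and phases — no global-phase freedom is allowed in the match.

The applied gate was Sdg(a).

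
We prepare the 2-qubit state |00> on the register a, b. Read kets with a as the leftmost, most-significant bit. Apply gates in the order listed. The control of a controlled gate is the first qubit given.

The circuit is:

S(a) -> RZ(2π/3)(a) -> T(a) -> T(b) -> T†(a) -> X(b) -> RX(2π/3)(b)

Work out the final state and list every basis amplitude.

The final amplitudes are -sqrt(3)*exp(I*pi/6)/2 on |00>, -exp(2*I*pi/3)/2 on |01>, 0 on |10>, 0 on |11>.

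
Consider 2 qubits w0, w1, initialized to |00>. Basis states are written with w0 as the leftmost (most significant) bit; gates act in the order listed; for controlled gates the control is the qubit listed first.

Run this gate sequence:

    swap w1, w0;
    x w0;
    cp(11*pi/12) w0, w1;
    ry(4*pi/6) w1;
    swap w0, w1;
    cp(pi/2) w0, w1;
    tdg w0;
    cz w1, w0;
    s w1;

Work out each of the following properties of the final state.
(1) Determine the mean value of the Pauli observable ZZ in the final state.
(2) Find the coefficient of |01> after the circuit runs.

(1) In the final state, ZZ has expectation 1/2.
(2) |01> carries amplitude I/2 in the final state.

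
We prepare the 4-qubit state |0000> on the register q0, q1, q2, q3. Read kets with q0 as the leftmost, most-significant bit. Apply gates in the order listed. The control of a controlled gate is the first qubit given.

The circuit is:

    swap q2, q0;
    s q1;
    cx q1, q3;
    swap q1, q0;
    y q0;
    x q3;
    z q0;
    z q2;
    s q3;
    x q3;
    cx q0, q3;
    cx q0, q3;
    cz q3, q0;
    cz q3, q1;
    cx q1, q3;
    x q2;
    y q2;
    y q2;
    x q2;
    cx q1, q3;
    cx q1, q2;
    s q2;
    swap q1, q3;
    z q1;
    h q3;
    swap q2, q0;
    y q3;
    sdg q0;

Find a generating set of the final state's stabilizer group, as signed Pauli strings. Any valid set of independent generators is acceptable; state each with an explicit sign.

The stabilizer group can be generated by -IIIX, +ZIII, +IZII, -IIZI, among other valid generating sets. Key observation: the block from step 15 through step 20 cancels to the identity and can be dropped.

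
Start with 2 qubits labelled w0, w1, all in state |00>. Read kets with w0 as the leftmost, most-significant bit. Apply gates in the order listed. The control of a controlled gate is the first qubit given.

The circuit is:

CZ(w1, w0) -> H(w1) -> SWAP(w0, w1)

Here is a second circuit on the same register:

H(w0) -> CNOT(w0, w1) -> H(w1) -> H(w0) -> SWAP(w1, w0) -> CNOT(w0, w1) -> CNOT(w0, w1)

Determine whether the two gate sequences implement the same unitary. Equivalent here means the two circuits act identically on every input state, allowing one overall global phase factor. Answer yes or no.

No, they are not equivalent — no single phase factor reconciles the two unitaries.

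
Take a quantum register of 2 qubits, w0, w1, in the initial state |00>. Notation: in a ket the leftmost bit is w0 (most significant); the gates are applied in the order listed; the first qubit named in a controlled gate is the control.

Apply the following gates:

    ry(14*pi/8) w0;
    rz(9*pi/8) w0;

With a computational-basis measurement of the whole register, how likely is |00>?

The probability of measuring |00> is sqrt(2)/4 + 1/2.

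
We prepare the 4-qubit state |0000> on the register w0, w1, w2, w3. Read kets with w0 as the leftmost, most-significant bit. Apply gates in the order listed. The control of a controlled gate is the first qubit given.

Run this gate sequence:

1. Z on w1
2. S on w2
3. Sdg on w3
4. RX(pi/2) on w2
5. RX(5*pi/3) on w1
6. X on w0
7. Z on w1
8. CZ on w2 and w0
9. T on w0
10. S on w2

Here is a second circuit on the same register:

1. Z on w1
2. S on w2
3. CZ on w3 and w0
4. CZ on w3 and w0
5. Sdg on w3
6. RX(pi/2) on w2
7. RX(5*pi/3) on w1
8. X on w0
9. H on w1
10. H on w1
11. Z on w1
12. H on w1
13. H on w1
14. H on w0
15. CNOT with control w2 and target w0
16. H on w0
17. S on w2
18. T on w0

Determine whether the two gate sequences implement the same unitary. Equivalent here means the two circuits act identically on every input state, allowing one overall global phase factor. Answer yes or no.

Yes — the two circuits implement the same unitary up to a global phase.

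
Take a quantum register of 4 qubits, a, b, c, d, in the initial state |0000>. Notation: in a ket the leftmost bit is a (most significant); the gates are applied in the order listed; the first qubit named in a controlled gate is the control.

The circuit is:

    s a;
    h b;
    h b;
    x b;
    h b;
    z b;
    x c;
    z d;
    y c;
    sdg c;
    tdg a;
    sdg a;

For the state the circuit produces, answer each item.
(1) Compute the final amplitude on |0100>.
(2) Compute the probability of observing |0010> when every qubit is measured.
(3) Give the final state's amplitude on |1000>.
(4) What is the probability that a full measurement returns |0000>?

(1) |0100> carries amplitude -sqrt(2)*I/2 in the final state.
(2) Outcome |0010> occurs with probability 0.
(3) The amplitude on |1000> is 0.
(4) The probability of measuring |0000> is 1/2.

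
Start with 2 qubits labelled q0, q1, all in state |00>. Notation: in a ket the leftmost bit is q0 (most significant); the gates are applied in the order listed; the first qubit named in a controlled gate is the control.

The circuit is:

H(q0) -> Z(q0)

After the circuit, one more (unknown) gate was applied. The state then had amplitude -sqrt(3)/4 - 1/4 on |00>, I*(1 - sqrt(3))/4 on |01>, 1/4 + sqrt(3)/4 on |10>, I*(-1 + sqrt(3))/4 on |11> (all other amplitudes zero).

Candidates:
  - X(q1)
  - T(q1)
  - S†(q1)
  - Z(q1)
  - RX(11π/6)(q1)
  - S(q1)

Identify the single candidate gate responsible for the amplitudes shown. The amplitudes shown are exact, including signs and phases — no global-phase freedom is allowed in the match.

The unique candidate consistent with the amplitudes is RX(11π/6)(q1).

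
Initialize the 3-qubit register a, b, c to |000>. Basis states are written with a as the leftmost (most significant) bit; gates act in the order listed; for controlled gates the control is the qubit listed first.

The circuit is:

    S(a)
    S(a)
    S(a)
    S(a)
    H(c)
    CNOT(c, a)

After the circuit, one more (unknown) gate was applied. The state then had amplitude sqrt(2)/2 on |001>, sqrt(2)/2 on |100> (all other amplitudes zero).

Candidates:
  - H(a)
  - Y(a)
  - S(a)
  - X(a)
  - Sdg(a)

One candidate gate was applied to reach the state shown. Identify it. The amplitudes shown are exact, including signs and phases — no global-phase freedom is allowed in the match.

The applied gate was X(a). Key observation: gates 1-4 undo each other exactly, leaving only the rest of the circuit to track.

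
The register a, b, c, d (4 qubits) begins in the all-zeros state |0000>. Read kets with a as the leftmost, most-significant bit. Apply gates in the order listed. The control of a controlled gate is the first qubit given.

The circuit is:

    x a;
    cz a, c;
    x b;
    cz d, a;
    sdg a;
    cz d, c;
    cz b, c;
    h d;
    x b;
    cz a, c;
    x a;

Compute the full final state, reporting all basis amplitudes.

After the circuit, the state carries amplitude -sqrt(2)*I/2 on |0000>, -sqrt(2)*I/2 on |0001>, and 0 on every other basis state.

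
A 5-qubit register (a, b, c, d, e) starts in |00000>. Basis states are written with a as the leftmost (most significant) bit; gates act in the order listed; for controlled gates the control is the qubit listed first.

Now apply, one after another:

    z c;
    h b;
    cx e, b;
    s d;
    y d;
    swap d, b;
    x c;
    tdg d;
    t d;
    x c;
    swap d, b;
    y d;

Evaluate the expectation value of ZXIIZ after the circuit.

In the final state, ZXIIZ has expectation 1. Key observation: the block from step 5 through step 12 cancels to the identity and can be dropped.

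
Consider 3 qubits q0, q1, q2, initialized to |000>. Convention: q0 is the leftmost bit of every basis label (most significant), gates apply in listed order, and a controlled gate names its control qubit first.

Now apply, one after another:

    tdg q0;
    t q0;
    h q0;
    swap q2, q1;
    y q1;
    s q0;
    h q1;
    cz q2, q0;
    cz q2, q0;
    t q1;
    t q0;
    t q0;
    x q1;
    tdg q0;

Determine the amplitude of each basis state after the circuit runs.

After the circuit, the state carries amplitude -exp(3*I*pi/4)/2 on |000>, 0 on |001>, I/2 on |010>, 0 on |011>, I/2 on |100>, 0 on |101>, -exp(I*pi/4)/2 on |110>, 0 on |111>.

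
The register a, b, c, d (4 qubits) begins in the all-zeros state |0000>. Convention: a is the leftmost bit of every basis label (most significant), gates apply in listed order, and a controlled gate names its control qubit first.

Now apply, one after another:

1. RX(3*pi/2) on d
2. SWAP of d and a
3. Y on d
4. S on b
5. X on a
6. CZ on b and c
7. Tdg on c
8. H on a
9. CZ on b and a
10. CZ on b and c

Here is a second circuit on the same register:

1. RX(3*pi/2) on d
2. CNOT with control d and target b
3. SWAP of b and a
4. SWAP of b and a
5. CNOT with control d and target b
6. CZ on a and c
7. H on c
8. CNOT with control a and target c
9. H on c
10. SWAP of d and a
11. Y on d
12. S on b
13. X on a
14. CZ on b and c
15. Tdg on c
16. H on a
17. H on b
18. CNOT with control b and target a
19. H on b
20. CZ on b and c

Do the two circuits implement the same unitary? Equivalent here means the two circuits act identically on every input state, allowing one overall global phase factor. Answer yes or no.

No: there is an input state on which the two circuits produce genuinely different outputs (not merely differing by a phase).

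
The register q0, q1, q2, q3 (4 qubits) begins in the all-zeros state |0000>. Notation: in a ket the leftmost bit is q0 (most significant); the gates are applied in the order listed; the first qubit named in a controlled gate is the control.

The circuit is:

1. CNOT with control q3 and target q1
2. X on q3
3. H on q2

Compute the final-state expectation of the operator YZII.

The observable YZII averages to 0.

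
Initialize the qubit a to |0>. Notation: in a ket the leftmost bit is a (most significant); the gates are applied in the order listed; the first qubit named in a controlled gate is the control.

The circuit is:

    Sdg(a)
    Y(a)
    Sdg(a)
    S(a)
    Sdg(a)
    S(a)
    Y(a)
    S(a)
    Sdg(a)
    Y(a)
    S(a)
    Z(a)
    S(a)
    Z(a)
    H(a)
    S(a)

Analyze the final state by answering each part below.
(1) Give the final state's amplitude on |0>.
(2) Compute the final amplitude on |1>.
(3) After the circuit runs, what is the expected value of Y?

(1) |0> carries amplitude -sqrt(2)*I/2 in the final state. Key observation: steps 1-8 multiply out to the identity, so the circuit reduces to the remaining gates.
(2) The final state's coefficient on |1> equals -sqrt(2)/2.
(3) The expectation value of Y is -1.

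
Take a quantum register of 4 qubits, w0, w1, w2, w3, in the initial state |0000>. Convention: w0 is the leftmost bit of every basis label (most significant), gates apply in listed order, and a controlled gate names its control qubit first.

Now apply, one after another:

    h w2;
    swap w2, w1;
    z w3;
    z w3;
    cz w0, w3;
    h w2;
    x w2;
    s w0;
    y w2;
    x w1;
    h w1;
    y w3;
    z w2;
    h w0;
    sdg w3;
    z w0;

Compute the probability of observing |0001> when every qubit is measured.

A full measurement returns |0001> with probability 1/4.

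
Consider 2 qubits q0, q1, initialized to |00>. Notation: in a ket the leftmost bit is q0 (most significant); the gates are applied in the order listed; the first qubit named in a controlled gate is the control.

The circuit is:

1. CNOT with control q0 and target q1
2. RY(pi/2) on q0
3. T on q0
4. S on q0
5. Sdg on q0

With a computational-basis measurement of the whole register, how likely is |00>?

Outcome |00> occurs with probability 1/2. Key observation: the block from step 4 through step 5 cancels to the identity and can be dropped.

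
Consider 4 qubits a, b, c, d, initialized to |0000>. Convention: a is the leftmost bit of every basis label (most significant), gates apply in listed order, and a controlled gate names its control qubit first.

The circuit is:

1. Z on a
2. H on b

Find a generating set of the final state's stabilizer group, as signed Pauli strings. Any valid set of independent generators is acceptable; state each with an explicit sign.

The final state is stabilized by the group generated by +IXII, +ZIII, +IIZI, +IIIZ; other independent generating sets are equally valid.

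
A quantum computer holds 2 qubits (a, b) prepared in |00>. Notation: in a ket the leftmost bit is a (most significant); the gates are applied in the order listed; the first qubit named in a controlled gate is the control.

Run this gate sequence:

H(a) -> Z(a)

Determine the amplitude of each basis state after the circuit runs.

The final amplitudes are sqrt(2)/2 on |00>, 0 on |01>, -sqrt(2)/2 on |10>, 0 on |11>.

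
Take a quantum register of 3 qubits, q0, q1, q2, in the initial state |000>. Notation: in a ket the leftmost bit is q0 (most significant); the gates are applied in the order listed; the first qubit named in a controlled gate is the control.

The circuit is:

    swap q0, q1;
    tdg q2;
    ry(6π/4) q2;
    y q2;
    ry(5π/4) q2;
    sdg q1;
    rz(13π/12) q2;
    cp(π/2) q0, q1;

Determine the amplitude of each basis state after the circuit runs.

The resulting statevector has amplitude sqrt(2)*(-sqrt(sqrt(2) + 2) - sqrt(2 - sqrt(2)))*exp(23*I*pi/24)/4 on |000>, sqrt(2)*(-sqrt(2 - sqrt(2)) + sqrt(sqrt(2) + 2))*exp(I*pi/24)/4 on |001>, and 0 on every other basis state.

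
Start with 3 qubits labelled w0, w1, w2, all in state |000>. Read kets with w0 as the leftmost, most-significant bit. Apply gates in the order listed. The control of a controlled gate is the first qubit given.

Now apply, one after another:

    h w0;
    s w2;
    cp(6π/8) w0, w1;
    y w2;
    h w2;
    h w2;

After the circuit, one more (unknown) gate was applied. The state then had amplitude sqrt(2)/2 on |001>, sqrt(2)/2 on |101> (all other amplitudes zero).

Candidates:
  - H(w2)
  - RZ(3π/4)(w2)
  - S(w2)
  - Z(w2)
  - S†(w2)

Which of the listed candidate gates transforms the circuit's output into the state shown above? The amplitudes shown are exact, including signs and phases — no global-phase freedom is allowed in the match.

The unique candidate consistent with the amplitudes is S†(w2). Key observation: gates 5-6 undo each other exactly, leaving only the rest of the circuit to track.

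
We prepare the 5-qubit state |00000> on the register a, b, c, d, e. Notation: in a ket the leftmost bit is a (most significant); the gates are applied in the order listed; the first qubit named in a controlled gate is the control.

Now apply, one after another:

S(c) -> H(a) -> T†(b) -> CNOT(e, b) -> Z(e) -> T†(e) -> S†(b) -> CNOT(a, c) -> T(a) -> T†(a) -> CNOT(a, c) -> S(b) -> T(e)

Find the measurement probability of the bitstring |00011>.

A full measurement returns |00011> with probability 0.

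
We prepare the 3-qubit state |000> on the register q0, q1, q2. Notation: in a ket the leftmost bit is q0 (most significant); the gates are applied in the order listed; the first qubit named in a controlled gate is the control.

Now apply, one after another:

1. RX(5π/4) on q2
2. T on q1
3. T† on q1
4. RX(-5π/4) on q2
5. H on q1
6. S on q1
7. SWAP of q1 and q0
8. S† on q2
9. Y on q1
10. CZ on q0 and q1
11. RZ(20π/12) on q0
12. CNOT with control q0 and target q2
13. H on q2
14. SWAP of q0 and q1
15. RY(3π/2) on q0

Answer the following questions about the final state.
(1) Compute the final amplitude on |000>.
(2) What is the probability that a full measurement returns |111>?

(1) The amplitude on |000> is sqrt(2)*exp(2*I*pi/3)/4.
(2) The probability of measuring |111> is 1/8.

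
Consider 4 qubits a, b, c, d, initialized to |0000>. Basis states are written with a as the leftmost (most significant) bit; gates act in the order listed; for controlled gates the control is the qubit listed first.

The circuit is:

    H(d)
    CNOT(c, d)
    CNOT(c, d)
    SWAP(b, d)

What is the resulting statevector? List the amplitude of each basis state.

The final amplitudes are sqrt(2)/2 on |0000>, sqrt(2)/2 on |0100>, and 0 on every other basis state. Key observation: gates 2-3 undo each other exactly, leaving only the rest of the circuit to track.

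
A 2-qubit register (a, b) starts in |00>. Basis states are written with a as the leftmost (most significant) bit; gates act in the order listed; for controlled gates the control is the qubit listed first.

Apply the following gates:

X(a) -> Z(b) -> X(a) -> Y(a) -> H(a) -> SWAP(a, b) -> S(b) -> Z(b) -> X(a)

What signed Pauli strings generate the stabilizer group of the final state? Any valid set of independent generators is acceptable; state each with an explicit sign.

The final state is stabilized by the group generated by +IY, -ZI; other independent generating sets are equally valid.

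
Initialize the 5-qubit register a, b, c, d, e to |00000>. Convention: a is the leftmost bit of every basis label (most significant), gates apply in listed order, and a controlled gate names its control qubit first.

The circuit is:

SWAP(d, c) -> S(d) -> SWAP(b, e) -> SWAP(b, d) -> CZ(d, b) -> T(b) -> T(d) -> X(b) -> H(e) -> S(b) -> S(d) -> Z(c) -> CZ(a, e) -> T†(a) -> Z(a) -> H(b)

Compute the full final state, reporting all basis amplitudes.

After the circuit, the state carries amplitude I/2 on |00000>, I/2 on |00001>, -I/2 on |01000>, -I/2 on |01001>, and 0 on every other basis state.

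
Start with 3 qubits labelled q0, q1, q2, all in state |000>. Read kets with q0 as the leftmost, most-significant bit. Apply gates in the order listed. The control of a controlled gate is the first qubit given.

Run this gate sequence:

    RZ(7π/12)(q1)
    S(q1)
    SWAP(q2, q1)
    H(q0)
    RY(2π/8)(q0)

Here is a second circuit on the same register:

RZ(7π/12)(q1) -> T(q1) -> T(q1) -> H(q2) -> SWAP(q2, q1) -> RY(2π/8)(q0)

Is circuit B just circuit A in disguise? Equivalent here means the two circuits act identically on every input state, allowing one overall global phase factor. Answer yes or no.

No: there is an input state on which the two circuits produce genuinely different outputs (not merely differing by a phase).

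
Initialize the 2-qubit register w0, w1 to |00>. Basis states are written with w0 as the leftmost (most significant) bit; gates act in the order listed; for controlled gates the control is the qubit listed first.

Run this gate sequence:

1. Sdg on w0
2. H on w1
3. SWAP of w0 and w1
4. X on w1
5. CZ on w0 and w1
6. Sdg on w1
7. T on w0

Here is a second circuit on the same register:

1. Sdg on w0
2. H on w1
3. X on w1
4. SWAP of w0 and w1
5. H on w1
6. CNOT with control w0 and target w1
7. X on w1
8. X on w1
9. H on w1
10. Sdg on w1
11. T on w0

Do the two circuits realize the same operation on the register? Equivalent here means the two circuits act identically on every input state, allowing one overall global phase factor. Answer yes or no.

No — the two circuits implement different unitaries, even allowing a global phase.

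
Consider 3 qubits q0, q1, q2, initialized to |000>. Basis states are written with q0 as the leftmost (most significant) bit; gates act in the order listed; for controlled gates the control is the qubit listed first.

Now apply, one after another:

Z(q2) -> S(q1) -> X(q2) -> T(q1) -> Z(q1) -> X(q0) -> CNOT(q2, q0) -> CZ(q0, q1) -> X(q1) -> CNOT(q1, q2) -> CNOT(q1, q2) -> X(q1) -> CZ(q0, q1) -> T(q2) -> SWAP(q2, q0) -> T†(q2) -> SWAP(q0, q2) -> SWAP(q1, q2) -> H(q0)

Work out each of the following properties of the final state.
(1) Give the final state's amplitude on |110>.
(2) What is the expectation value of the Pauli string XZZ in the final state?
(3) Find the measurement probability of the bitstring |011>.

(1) The final state's coefficient on |110> equals sqrt(2)*exp(I*pi/4)/2. Key observation: steps 8-13 multiply out to the identity, so the circuit reduces to the remaining gates.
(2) The observable XZZ averages to -1.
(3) The probability of measuring |011> is 0.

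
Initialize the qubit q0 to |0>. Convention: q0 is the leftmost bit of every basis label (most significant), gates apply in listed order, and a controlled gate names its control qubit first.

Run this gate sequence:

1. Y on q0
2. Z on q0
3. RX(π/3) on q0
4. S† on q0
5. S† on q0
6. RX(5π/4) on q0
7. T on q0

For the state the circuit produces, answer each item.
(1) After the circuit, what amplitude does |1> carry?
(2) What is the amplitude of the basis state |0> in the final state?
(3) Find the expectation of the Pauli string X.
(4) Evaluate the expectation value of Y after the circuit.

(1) The final state's coefficient on |1> equals (-sqrt(6 - 3*sqrt(2))/4 + sqrt(sqrt(2) + 2)/4)*exp(3*I*pi/4).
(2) |0> carries amplitude sqrt(2 - sqrt(2))/4 + sqrt(3*sqrt(2) + 6)/4 in the final state.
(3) The expectation value of X is 1/4 - sqrt(3)/4.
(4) The observable Y averages to -1/4 + sqrt(3)/4.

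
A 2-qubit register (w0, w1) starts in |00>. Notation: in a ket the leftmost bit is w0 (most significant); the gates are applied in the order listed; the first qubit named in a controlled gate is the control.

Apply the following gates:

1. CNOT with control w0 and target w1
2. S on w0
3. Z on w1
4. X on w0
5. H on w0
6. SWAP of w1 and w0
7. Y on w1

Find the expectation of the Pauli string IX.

The observable IX averages to 1.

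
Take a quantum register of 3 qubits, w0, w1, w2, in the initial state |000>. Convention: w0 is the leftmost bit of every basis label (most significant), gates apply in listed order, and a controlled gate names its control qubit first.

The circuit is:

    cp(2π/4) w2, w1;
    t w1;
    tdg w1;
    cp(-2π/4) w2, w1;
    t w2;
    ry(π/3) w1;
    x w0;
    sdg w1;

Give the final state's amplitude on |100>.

|100> carries amplitude sqrt(3)/2 in the final state. Key observation: steps 1-4 multiply out to the identity, so the circuit reduces to the remaining gates.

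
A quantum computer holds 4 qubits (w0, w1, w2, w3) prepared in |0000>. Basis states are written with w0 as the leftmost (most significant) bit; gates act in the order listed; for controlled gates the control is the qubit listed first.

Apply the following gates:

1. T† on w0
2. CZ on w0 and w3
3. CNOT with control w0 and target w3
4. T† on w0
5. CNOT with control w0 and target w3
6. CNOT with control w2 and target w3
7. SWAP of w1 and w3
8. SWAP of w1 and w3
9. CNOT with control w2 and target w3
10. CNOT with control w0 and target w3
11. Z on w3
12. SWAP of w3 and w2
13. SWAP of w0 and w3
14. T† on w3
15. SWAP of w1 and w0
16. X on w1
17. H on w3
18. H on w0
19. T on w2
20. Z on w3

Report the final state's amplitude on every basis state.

The final amplitudes are 1/2 on |0100>, -1/2 on |0101>, 1/2 on |1100>, -1/2 on |1101>, and 0 on every other basis state. Key observation: steps 5-10 multiply out to the identity, so the circuit reduces to the remaining gates.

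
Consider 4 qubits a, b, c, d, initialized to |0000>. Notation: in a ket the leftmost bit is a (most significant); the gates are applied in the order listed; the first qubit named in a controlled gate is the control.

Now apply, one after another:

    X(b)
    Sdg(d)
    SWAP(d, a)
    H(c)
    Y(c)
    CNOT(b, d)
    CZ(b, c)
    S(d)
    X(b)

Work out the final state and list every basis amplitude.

The final amplitudes are sqrt(2)/2 on |0001>, sqrt(2)/2 on |0011>, and 0 on every other basis state.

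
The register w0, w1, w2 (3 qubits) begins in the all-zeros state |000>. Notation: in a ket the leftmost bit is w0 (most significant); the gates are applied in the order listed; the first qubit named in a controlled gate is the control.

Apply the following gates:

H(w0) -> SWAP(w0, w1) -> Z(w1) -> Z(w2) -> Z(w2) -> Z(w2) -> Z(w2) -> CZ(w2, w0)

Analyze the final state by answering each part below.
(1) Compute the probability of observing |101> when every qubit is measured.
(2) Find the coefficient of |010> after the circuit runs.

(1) The probability of measuring |101> is 0. Key observation: steps 4-7 multiply out to the identity, so the circuit reduces to the remaining gates.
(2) The amplitude on |010> is -sqrt(2)/2.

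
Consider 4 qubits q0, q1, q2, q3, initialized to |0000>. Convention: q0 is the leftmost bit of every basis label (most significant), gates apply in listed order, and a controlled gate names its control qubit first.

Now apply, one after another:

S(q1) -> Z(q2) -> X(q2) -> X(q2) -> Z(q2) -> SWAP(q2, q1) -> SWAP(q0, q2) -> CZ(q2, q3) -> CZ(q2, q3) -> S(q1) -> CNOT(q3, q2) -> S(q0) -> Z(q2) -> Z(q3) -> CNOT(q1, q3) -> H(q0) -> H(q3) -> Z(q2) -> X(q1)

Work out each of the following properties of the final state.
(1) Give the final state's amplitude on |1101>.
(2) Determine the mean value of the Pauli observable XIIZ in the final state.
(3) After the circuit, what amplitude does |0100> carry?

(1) The amplitude on |1101> is 1/2. Key observation: gates 8-9 undo each other exactly, leaving only the rest of the circuit to track.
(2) The observable XIIZ averages to 0.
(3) The final state's coefficient on |0100> equals 1/2.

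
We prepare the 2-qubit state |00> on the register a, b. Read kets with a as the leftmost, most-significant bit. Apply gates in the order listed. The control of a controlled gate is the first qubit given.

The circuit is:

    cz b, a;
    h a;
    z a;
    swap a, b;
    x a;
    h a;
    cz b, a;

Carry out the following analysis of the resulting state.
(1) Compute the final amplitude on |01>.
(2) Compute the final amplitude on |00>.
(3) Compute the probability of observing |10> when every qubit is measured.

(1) The final state's coefficient on |01> equals -1/2.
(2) |00> carries amplitude 1/2 in the final state.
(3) A full measurement returns |10> with probability 1/4.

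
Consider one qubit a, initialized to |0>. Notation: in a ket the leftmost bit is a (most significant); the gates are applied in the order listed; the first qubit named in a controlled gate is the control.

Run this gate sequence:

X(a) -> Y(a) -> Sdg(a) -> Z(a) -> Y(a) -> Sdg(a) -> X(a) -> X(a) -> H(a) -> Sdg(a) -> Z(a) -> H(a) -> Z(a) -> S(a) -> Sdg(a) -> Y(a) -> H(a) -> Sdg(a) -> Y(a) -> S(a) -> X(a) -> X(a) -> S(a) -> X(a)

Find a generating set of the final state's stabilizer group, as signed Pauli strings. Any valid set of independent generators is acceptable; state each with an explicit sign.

One valid set of independent stabilizer generators is +X (any independent generating set of the same group is equally correct).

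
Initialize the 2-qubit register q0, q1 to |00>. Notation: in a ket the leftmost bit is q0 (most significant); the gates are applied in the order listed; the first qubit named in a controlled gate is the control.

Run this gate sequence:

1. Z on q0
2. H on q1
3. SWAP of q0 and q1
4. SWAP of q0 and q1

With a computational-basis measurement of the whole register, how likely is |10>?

The probability of measuring |10> is 0. Key observation: gates 3-4 undo each other exactly, leaving only the rest of the circuit to track.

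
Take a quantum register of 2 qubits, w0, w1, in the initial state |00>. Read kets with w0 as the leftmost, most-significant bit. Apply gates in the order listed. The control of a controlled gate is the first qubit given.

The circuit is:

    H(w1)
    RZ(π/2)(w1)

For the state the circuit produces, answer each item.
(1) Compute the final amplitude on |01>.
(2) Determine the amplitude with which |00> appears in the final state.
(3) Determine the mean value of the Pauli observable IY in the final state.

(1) The amplitude on |01> is sqrt(2)*exp(I*pi/4)/2.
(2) The final state's coefficient on |00> equals -sqrt(2)*exp(3*I*pi/4)/2.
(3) The expectation value of IY is 1.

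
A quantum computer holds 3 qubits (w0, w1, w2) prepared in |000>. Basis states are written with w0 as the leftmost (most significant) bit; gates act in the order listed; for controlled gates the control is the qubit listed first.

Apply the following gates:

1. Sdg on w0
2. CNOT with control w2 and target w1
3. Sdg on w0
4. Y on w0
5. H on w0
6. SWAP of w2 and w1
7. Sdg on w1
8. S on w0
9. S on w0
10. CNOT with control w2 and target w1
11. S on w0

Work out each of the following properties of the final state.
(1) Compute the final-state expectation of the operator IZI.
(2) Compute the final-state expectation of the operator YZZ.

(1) In the final state, IZI has expectation 1.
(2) The observable YZZ averages to 1.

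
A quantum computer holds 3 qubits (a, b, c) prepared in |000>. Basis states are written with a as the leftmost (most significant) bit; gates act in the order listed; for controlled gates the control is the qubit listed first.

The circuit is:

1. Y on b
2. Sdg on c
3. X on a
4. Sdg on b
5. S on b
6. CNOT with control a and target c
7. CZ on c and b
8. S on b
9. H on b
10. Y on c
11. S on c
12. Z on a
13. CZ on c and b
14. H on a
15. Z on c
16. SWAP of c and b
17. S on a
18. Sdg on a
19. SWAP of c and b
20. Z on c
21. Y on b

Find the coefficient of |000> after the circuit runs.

The amplitude on |000> is -1/2.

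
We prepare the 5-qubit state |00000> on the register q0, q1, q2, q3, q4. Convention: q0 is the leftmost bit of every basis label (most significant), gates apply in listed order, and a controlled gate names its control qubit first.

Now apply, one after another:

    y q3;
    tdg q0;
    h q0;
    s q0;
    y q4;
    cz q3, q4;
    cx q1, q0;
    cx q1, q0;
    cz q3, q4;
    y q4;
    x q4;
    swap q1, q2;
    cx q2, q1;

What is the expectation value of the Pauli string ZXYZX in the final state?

The observable ZXYZX averages to 0. Key observation: steps 5-10 multiply out to the identity, so the circuit reduces to the remaining gates.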